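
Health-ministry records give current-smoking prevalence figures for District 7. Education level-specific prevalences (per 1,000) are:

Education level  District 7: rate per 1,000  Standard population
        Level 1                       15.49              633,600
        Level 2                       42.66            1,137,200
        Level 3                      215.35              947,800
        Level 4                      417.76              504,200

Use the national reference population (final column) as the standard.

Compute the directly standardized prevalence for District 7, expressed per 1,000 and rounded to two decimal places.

Standard total = 3,222,800; weights = 0.1966, 0.3529, 0.2941, 0.1564.
Standardized rate: 0.1966×15.49 + 0.3529×42.66 + 0.2941×215.35 + 0.1564×417.76 = 146.7887 per 1,000.

146.79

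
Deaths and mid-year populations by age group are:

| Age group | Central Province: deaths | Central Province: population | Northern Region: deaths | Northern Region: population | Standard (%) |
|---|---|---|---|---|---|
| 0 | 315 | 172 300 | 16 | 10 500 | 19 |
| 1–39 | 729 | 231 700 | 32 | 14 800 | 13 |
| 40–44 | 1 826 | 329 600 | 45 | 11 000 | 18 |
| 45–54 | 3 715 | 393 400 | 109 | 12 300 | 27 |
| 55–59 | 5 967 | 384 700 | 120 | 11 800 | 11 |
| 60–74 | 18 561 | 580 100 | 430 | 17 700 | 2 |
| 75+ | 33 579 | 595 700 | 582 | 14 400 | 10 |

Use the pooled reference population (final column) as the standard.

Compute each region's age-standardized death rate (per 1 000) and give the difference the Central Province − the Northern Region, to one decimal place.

Age-specific rates per 1 000 for the Central Province: 1.828, 3.146, 5.540, 9.443, 15.511, 31.996, 56.369.
For the Northern Region: 1.524, 2.162, 4.091, 8.862, 10.169, 24.294, 40.417.
Standard weights: 0.19, 0.13, 0.18, 0.27, 0.11, 0.02, 0.10.
The Central Province: 0.1900×1.828 + 0.1300×3.146 + 0.1800×5.540 + 0.2700×9.443 + 0.1100×15.511 + 0.0200×31.996 + 0.1000×56.369 = 12.2863 per 1 000.
The Northern Region: 0.1900×1.524 + 0.1300×2.162 + 0.1800×4.091 + 0.2700×8.862 + 0.1100×10.169 + 0.0200×24.294 + 0.1000×40.417 = 9.3458 per 1 000.
Difference = 12.2863 − 9.3458 = 2.9405.

2.9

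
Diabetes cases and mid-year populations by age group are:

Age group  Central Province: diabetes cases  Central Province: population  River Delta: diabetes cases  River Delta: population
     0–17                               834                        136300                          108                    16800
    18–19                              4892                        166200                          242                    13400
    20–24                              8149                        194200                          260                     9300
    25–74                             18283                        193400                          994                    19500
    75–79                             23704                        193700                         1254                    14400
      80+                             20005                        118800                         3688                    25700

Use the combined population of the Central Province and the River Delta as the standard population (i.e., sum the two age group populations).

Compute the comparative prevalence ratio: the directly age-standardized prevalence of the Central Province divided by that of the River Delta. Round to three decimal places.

Age-specific rates per 1000 for the Central Province: 6.119, 29.434, 41.962, 94.535, 122.375, 168.392.
For the River Delta: 6.429, 18.060, 27.957, 50.974, 87.083, 143.502.
Combined standard total = 1101700; weights = 0.1390, 0.1630, 0.1847, 0.1932, 0.1889, 0.1312.
The Central Province: 0.1390×6.119 + 0.1630×29.434 + 0.1847×41.962 + 0.1932×94.535 + 0.1889×122.375 + 0.1312×168.392 = 76.8701 per 1000.
The River Delta: 0.1390×6.429 + 0.1630×18.060 + 0.1847×27.957 + 0.1932×50.974 + 0.1889×87.083 + 0.1312×143.502 = 54.1232 per 1000.
Ratio = 76.8701 ÷ 54.1232 = 1.42028.

1.420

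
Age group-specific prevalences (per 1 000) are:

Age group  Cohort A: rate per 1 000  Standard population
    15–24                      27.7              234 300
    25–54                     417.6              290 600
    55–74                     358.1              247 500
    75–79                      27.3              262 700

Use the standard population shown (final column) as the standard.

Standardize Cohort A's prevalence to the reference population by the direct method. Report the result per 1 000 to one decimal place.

Standard total = 1 035 100; weights = 0.2264, 0.2807, 0.2391, 0.2538.
Standardized rate: 0.2264×27.7 + 0.2807×417.6 + 0.2391×358.1 + 0.2538×27.3 = 216.0623 per 1 000.

216.1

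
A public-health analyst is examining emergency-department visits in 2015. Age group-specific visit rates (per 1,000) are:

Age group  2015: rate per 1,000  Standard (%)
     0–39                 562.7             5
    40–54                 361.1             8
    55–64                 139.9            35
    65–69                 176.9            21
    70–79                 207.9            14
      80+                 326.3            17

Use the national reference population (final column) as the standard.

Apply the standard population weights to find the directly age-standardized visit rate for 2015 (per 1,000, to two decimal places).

227.71

Standard weights: 0.05, 0.08, 0.35, 0.21, 0.14, 0.17.
Standardized rate: 0.0500×562.7 + 0.0800×361.1 + 0.3500×139.9 + 0.2100×176.9 + 0.1400×207.9 + 0.1700×326.3 = 227.7140 per 1,000.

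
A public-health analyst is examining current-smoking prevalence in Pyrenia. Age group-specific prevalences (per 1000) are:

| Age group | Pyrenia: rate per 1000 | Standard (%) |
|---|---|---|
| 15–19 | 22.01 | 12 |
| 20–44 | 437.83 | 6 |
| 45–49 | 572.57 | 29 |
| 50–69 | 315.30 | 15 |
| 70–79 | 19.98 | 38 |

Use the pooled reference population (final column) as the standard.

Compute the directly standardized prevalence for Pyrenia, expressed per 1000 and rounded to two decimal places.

249.84

Standard weights: 0.12, 0.06, 0.29, 0.15, 0.38.
Standardized rate: 0.1200×22.01 + 0.0600×437.83 + 0.2900×572.57 + 0.1500×315.30 + 0.3800×19.98 = 249.8437 per 1000.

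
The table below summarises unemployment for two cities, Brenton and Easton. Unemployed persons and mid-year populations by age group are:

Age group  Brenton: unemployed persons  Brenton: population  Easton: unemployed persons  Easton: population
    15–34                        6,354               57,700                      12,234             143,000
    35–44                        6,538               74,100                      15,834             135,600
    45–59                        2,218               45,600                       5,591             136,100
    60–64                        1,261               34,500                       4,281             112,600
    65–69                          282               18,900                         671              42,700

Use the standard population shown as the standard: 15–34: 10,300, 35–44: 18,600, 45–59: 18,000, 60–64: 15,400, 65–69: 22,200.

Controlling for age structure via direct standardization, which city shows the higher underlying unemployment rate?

Age-specific rates per 1,000 for Brenton: 110.121, 88.232, 48.640, 36.551, 14.921.
For Easton: 85.552, 116.770, 41.080, 38.020, 15.714.
Standard total = 84,500; weights = 0.1219, 0.2201, 0.2130, 0.1822, 0.2627.
Brenton: 0.1219×110.121 + 0.2201×88.232 + 0.2130×48.640 + 0.1822×36.551 + 0.2627×14.921 = 53.7871 per 1,000.
Easton: 0.1219×85.552 + 0.2201×116.770 + 0.2130×41.080 + 0.1822×38.020 + 0.2627×15.714 = 55.9398 per 1,000.
The crude rates (72.15 vs 67.74) would put Brenton higher, but that reflects its age composition; once standardized to a common age structure, Easton has the higher underlying rate.

Easton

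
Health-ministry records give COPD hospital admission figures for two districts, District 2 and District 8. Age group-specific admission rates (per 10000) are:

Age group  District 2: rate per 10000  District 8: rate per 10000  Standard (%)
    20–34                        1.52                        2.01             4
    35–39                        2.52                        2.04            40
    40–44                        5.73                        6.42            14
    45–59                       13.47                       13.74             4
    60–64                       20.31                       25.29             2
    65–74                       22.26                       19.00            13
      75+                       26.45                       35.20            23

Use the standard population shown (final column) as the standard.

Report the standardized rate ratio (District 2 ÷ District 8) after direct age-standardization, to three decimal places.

0.879

Standard weights: 0.04, 0.40, 0.14, 0.04, 0.02, 0.13, 0.23.
District 2: 0.0400×1.52 + 0.4000×2.52 + 0.1400×5.73 + 0.0400×13.47 + 0.0200×20.31 + 0.1300×22.26 + 0.2300×26.45 = 11.7933 per 10000.
District 8: 0.0400×2.01 + 0.4000×2.04 + 0.1400×6.42 + 0.0400×13.74 + 0.0200×25.29 + 0.1300×19.00 + 0.2300×35.20 = 13.4166 per 10000.
Ratio = 11.7933 ÷ 13.4166 = 0.87901.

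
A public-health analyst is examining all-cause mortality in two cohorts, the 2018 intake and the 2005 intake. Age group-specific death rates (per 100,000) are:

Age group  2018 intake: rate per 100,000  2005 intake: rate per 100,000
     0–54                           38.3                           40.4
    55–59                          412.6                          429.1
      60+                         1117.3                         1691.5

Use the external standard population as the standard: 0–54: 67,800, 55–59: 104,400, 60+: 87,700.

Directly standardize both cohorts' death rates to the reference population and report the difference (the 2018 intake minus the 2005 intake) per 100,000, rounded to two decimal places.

-200.93

Standard total = 259,900; weights = 0.2609, 0.4017, 0.3374.
The 2018 intake: 0.2609×38.3 + 0.4017×412.6 + 0.3374×1117.3 = 552.7487 per 100,000.
The 2005 intake: 0.2609×40.4 + 0.4017×429.1 + 0.3374×1691.5 = 753.6811 per 100,000.
Difference = 552.7487 − 753.6811 = -200.9324.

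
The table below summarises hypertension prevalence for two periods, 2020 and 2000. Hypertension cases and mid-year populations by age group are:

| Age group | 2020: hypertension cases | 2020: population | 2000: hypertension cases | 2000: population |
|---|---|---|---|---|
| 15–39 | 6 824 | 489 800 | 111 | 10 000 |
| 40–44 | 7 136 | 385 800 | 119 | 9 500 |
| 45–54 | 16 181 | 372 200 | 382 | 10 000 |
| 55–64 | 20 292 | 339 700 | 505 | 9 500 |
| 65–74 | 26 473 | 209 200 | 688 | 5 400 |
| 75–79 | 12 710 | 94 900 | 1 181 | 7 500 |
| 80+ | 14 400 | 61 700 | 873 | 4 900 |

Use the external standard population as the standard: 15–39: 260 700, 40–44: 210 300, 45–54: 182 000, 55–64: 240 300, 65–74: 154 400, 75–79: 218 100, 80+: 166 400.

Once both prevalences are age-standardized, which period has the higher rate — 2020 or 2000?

Age-specific rates per 1 000 for 2020: 13.932, 18.497, 43.474, 59.735, 126.544, 133.930, 233.387.
For 2000: 11.100, 12.526, 38.200, 53.158, 127.407, 157.467, 178.163.
Standard total = 1 432 200; weights = 0.1820, 0.1468, 0.1271, 0.1678, 0.1078, 0.1523, 0.1162.
2020: 0.1820×13.932 + 0.1468×18.497 + 0.1271×43.474 + 0.1678×59.735 + 0.1078×126.544 + 0.1523×133.930 + 0.1162×233.387 = 81.9528 per 1 000.
2000: 0.1820×11.100 + 0.1468×12.526 + 0.1271×38.200 + 0.1678×53.158 + 0.1078×127.407 + 0.1523×157.467 + 0.1162×178.163 = 76.0479 per 1 000.
The crude rates (53.25 vs 67.94) would put 2000 higher, but that reflects its age composition; once standardized to a common age structure, 2020 has the higher underlying rate.

2020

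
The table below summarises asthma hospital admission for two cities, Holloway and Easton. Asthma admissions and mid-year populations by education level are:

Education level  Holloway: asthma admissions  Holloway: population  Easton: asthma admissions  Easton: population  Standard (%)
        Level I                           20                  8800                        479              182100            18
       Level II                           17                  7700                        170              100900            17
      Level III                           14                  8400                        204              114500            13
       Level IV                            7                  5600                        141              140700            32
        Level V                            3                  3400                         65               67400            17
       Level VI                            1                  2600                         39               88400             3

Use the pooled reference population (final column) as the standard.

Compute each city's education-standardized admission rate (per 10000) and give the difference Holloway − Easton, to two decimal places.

Education-specific rates per 10000 for Holloway: 22.73, 22.08, 16.67, 12.50, 8.82, 3.85.
For Easton: 26.30, 16.85, 17.82, 10.02, 9.64, 4.41.
Standard weights: 0.18, 0.17, 0.13, 0.32, 0.17, 0.03.
Holloway: 0.1800×22.73 + 0.1700×22.08 + 0.1300×16.67 + 0.3200×12.50 + 0.1700×8.82 + 0.0300×3.85 = 15.6262 per 10000.
Easton: 0.1800×26.30 + 0.1700×16.85 + 0.1300×17.82 + 0.3200×10.02 + 0.1700×9.64 + 0.0300×4.41 = 14.8938 per 10000.
Difference = 15.6262 − 14.8938 = 0.7324.

0.73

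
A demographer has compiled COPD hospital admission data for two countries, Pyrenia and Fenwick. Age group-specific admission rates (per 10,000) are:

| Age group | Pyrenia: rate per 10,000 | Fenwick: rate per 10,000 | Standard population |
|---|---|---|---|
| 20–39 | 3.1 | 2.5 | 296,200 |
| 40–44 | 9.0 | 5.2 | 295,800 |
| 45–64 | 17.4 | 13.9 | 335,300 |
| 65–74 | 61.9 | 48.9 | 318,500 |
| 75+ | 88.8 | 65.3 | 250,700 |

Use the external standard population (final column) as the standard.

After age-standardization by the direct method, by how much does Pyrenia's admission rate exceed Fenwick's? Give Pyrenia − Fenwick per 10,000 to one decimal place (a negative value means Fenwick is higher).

8.4

Standard total = 1,496,500; weights = 0.1979, 0.1977, 0.2241, 0.2128, 0.1675.
Pyrenia: 0.1979×3.1 + 0.1977×9.0 + 0.2241×17.4 + 0.2128×61.9 + 0.1675×88.8 = 34.3414 per 10,000.
Fenwick: 0.1979×2.5 + 0.1977×5.2 + 0.2241×13.9 + 0.2128×48.9 + 0.1675×65.3 = 25.9838 per 10,000.
Difference = 34.3414 − 25.9838 = 8.3577.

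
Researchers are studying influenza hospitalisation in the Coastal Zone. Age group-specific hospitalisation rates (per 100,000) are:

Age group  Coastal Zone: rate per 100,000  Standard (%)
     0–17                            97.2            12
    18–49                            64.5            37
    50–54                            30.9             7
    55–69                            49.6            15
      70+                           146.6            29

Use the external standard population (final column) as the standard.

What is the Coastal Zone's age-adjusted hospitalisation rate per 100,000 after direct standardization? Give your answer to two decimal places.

87.65

Standard weights: 0.12, 0.37, 0.07, 0.15, 0.29.
Standardized rate: 0.1200×97.2 + 0.3700×64.5 + 0.0700×30.9 + 0.1500×49.6 + 0.2900×146.6 = 87.6460 per 100,000.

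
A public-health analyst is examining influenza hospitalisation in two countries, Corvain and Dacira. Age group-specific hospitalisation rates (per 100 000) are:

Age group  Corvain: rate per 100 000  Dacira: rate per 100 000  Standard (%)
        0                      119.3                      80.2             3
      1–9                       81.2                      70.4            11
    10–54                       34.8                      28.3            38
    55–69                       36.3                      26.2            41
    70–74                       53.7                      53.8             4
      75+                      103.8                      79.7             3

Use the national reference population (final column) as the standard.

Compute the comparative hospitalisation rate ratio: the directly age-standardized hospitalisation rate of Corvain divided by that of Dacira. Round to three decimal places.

Standard weights: 0.03, 0.11, 0.38, 0.41, 0.04, 0.03.
Corvain: 0.0300×119.3 + 0.1100×81.2 + 0.3800×34.8 + 0.4100×36.3 + 0.0400×53.7 + 0.0300×103.8 = 45.8800 per 100 000.
Dacira: 0.0300×80.2 + 0.1100×70.4 + 0.3800×28.3 + 0.4100×26.2 + 0.0400×53.8 + 0.0300×79.7 = 36.1890 per 100 000.
Ratio = 45.8800 ÷ 36.1890 = 1.26779.

1.268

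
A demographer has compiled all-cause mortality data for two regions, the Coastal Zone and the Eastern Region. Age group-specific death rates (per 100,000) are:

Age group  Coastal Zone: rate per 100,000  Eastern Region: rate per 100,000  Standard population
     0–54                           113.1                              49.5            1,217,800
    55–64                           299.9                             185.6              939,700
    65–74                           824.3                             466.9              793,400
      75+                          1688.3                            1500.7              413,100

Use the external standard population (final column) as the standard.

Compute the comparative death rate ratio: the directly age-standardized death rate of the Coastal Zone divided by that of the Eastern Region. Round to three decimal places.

Standard total = 3,364,000; weights = 0.3620, 0.2793, 0.2359, 0.1228.
The Coastal Zone: 0.3620×113.1 + 0.2793×299.9 + 0.2359×824.3 + 0.1228×1688.3 = 526.4523 per 100,000.
The Eastern Region: 0.3620×49.5 + 0.2793×185.6 + 0.2359×466.9 + 0.1228×1500.7 = 364.1698 per 100,000.
Ratio = 526.4523 ÷ 364.1698 = 1.44562.

1.446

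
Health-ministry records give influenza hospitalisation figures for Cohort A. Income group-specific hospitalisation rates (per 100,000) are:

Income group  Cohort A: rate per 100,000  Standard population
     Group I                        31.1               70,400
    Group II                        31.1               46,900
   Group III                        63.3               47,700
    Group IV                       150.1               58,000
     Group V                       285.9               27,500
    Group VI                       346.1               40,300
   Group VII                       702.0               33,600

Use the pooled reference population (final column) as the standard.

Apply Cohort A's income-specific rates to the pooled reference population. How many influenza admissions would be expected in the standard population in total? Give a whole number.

Expected influenza admissions = Σ (standard pop × income-specific rate ÷ 100,000)
= 70,400×31.1/100,000 + 46,900×31.1/100,000 + 47,700×63.3/100,000 + 58,000×150.1/100,000 + 27,500×285.9/100,000 + 40,300×346.1/100,000 + 33,600×702.0/100,000
= 21.89 + 14.59 + 30.19 + 87.06 + 78.62 + 139.48 + 235.87 = 607.71.

608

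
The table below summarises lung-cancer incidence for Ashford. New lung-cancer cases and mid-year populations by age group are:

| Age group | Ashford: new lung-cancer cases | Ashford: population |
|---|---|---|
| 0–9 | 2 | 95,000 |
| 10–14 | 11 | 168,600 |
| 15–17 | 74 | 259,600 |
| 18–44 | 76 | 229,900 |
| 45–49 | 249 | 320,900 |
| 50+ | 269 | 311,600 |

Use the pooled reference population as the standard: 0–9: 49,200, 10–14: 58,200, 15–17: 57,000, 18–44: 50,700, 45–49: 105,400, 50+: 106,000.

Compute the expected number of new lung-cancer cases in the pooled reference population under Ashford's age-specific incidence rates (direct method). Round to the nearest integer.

211

Age-specific rates per 100,000 for Ashford: 2.11, 6.52, 28.51, 33.06, 77.59, 86.33.
Expected new lung-cancer cases = Σ (standard pop × age-specific rate ÷ 100,000)
= 49,200×2.11/100,000 + 58,200×6.52/100,000 + 57,000×28.51/100,000 + 50,700×33.06/100,000 + 105,400×77.59/100,000 + 106,000×86.33/100,000
= 1.04 + 3.80 + 16.25 + 16.76 + 81.78 + 91.51 = 211.13.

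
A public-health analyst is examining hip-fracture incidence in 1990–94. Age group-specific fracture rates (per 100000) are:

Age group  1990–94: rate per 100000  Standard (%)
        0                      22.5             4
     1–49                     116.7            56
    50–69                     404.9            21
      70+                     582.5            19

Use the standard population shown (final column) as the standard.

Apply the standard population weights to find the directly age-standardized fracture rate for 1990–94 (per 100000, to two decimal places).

261.96

Standard weights: 0.04, 0.56, 0.21, 0.19.
Standardized rate: 0.0400×22.5 + 0.5600×116.7 + 0.2100×404.9 + 0.1900×582.5 = 261.9560 per 100000.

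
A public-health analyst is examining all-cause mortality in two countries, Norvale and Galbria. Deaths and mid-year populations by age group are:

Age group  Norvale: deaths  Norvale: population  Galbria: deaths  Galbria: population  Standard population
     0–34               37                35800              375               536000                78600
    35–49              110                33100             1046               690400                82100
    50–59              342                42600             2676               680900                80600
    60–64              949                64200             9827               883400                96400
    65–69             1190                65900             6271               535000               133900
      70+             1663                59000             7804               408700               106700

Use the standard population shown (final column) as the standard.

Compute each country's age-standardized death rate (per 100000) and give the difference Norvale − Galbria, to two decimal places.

462.76

Age-specific rates per 100000 for Norvale: 103.35, 332.33, 802.82, 1478.19, 1805.77, 2818.64.
For Galbria: 69.96, 151.51, 393.01, 1112.41, 1172.15, 1909.47.
Standard total = 578300; weights = 0.1359, 0.1420, 0.1394, 0.1667, 0.2315, 0.1845.
Norvale: 0.1359×103.35 + 0.1420×332.33 + 0.1394×802.82 + 0.1667×1478.19 + 0.2315×1805.77 + 0.1845×2818.64 = 1357.6928 per 100000.
Galbria: 0.1359×69.96 + 0.1420×151.51 + 0.1394×393.01 + 0.1667×1112.41 + 0.2315×1172.15 + 0.1845×1909.47 = 894.9359 per 100000.
Difference = 1357.6928 − 894.9359 = 462.7569.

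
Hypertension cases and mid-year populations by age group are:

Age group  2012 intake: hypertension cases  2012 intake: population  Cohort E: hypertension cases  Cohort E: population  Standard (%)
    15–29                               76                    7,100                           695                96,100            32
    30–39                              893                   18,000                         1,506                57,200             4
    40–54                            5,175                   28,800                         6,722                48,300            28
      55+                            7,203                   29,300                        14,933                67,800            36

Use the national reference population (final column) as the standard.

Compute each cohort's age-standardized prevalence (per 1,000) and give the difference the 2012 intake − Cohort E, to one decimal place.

22.6

Age-specific rates per 1,000 for the 2012 intake: 10.704, 49.611, 179.688, 245.836.
For Cohort E: 7.232, 26.329, 139.172, 220.251.
Standard weights: 0.32, 0.04, 0.28, 0.36.
The 2012 intake: 0.3200×10.704 + 0.0400×49.611 + 0.2800×179.688 + 0.3600×245.836 = 144.2233 per 1,000.
Cohort E: 0.3200×7.232 + 0.0400×26.329 + 0.2800×139.172 + 0.3600×220.251 = 121.6258 per 1,000.
Difference = 144.2233 − 121.6258 = 22.5975.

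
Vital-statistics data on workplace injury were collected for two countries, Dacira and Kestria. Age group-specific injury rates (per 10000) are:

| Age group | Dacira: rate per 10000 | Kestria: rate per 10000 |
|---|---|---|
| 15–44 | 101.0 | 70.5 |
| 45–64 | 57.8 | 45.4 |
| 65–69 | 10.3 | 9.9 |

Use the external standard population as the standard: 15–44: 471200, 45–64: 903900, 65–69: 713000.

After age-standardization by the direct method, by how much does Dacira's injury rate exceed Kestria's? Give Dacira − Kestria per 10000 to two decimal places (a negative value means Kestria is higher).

Standard total = 2088100; weights = 0.2257, 0.4329, 0.3415.
Dacira: 0.2257×101.0 + 0.4329×57.8 + 0.3415×10.3 = 51.3292 per 10000.
Kestria: 0.2257×70.5 + 0.4329×45.4 + 0.3415×9.9 = 38.9423 per 10000.
Difference = 51.3292 − 38.9423 = 12.3869.

12.39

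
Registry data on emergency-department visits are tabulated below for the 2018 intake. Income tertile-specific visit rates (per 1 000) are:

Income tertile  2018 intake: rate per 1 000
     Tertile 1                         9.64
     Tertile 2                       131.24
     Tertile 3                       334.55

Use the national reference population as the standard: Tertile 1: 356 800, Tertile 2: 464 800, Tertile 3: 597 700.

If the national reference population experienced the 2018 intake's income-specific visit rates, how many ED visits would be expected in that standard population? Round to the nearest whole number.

264400

Expected ED visits = Σ (standard pop × income-specific rate ÷ 1 000)
= 356 800×9.64/1 000 + 464 800×131.24/1 000 + 597 700×334.55/1 000
= 3439.55 + 61000.35 + 199960.54 = 264400.44.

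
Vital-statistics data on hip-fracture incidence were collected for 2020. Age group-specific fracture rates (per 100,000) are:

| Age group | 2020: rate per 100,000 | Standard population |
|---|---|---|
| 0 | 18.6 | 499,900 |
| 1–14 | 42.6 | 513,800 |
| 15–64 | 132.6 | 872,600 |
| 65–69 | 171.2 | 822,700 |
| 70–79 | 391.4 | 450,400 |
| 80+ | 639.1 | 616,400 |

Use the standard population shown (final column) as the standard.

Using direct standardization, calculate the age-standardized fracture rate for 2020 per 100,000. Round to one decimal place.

Standard total = 3,775,800; weights = 0.1324, 0.1361, 0.2311, 0.2179, 0.1193, 0.1633.
Standardized rate: 0.1324×18.6 + 0.1361×42.6 + 0.2311×132.6 + 0.2179×171.2 + 0.1193×391.4 + 0.1633×639.1 = 227.2278 per 100,000.

227.2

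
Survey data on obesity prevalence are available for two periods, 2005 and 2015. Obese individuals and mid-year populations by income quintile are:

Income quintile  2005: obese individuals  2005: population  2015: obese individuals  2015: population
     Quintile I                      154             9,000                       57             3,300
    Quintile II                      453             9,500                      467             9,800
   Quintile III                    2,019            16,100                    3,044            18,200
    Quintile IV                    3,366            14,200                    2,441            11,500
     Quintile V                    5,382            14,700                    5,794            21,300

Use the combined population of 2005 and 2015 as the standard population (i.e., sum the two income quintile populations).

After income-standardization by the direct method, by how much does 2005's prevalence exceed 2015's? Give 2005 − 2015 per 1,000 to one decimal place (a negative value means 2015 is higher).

20.3

Income-specific rates per 1,000 for 2005: 17.111, 47.684, 125.404, 237.042, 366.122.
For 2015: 17.273, 47.653, 167.253, 212.261, 272.019.
Combined standard total = 127,600; weights = 0.0964, 0.1513, 0.2688, 0.2014, 0.2821.
2005: 0.0964×17.111 + 0.1513×47.684 + 0.2688×125.404 + 0.2014×237.042 + 0.2821×366.122 = 193.6090 per 1,000.
2015: 0.0964×17.273 + 0.1513×47.653 + 0.2688×167.253 + 0.2014×212.261 + 0.2821×272.019 = 173.3284 per 1,000.
Difference = 193.6090 − 173.3284 = 20.2806.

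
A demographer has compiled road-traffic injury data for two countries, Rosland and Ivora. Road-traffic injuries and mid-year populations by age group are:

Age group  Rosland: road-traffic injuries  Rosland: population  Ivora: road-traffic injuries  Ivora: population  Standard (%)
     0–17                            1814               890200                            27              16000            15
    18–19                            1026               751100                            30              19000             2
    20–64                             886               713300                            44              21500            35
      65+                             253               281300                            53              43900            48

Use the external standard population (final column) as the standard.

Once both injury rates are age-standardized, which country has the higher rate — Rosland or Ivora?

Age-specific rates per 100000 for Rosland: 203.77, 136.60, 124.21, 89.94.
For Ivora: 168.75, 157.89, 204.65, 120.73.
Standard weights: 0.15, 0.02, 0.35, 0.48.
Rosland: 0.1500×203.77 + 0.0200×136.60 + 0.3500×124.21 + 0.4800×89.94 = 119.9431 per 100000.
Ivora: 0.1500×168.75 + 0.0200×157.89 + 0.3500×204.65 + 0.4800×120.73 = 158.0482 per 100000.

Ivora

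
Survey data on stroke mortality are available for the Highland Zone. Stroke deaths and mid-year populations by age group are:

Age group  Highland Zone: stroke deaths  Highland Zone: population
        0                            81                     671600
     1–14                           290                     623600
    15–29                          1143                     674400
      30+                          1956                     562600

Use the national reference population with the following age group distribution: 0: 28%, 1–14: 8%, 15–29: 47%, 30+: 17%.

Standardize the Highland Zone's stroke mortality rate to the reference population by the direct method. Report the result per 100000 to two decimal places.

Age-specific rates per 100000 for the Highland Zone: 12.06, 46.50, 169.48, 347.67.
Standard weights: 0.28, 0.08, 0.47, 0.17.
Standardized rate: 0.2800×12.06 + 0.0800×46.50 + 0.4700×169.48 + 0.1700×347.67 = 145.8590 per 100000.

145.86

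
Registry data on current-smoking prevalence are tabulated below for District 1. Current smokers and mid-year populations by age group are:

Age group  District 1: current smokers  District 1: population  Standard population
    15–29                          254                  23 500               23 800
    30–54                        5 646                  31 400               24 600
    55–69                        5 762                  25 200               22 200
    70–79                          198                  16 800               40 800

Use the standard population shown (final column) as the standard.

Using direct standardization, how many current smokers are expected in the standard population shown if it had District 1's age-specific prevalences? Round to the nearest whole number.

10237

Age-specific rates per 1 000 for District 1: 10.809, 179.809, 228.651, 11.786.
Expected current smokers = Σ (standard pop × age-specific rate ÷ 1 000)
= 23 800×10.809/1 000 + 24 600×179.809/1 000 + 22 200×228.651/1 000 + 40 800×11.786/1 000
= 257.24 + 4423.30 + 5076.05 + 480.86 = 10237.45.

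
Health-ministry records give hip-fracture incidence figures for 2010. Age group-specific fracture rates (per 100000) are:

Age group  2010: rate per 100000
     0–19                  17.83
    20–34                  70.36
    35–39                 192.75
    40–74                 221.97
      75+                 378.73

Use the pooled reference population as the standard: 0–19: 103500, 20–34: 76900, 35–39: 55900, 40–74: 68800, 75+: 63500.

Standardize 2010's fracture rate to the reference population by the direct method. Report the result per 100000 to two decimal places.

Standard total = 368600; weights = 0.2808, 0.2086, 0.1517, 0.1867, 0.1723.
Standardized rate: 0.2808×17.83 + 0.2086×70.36 + 0.1517×192.75 + 0.1867×221.97 + 0.1723×378.73 = 155.5933 per 100000.

155.59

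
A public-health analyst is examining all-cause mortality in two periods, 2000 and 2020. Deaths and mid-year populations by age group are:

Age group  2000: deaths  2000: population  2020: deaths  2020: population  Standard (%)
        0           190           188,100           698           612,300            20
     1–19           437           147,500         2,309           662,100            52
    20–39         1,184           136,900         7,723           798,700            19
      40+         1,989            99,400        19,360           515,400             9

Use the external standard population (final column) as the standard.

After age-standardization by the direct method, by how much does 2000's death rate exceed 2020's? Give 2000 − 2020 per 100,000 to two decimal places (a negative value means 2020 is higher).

-207.25

Age-specific rates per 100,000 for 2000: 101.01, 296.27, 864.86, 2001.01.
For 2020: 114.00, 348.74, 966.95, 3756.31.
Standard weights: 0.20, 0.52, 0.19, 0.09.
2000: 0.2000×101.01 + 0.5200×296.27 + 0.1900×864.86 + 0.0900×2001.01 = 518.6779 per 100,000.
2020: 0.2000×114.00 + 0.5200×348.74 + 0.1900×966.95 + 0.0900×3756.31 = 725.9308 per 100,000.
Difference = 518.6779 − 725.9308 = -207.2529.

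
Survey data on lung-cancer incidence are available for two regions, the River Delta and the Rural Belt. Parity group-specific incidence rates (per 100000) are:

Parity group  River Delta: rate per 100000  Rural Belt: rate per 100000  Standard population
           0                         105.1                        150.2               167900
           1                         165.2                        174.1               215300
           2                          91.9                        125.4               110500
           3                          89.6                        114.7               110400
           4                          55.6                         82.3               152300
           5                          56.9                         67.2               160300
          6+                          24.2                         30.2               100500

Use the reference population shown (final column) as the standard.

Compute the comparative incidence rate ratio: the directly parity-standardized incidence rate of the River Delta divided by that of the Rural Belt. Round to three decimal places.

0.807

Standard total = 1017200; weights = 0.1651, 0.2117, 0.1086, 0.1085, 0.1497, 0.1576, 0.0988.
The River Delta: 0.1651×105.1 + 0.2117×165.2 + 0.1086×91.9 + 0.1085×89.6 + 0.1497×55.6 + 0.1576×56.9 + 0.0988×24.2 = 91.7044 per 100000.
The Rural Belt: 0.1651×150.2 + 0.2117×174.1 + 0.1086×125.4 + 0.1085×114.7 + 0.1497×82.3 + 0.1576×67.2 + 0.0988×30.2 = 113.6094 per 100000.
Ratio = 91.7044 ÷ 113.6094 = 0.80719.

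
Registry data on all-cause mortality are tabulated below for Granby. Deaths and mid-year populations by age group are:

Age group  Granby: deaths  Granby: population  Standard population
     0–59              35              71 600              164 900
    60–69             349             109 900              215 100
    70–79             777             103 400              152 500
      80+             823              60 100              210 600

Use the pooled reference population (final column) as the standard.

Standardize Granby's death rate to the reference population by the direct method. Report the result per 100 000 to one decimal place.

Age-specific rates per 100 000 for Granby: 48.88, 317.56, 751.45, 1369.38.
Standard total = 743 100; weights = 0.2219, 0.2895, 0.2052, 0.2834.
Standardized rate: 0.2219×48.88 + 0.2895×317.56 + 0.2052×751.45 + 0.2834×1369.38 = 645.0771 per 100 000.

645.1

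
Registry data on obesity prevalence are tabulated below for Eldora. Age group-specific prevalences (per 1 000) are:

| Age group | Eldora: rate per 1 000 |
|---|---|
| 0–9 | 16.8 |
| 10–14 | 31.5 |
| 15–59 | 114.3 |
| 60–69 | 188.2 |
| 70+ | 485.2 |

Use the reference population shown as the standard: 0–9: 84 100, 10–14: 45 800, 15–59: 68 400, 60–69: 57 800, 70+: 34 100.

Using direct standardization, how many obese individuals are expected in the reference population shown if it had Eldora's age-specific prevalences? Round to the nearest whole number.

38097

Expected obese individuals = Σ (standard pop × age-specific rate ÷ 1 000)
= 84 100×16.8/1 000 + 45 800×31.5/1 000 + 68 400×114.3/1 000 + 57 800×188.2/1 000 + 34 100×485.2/1 000
= 1412.88 + 1442.70 + 7818.12 + 10877.96 + 16545.32 = 38096.98.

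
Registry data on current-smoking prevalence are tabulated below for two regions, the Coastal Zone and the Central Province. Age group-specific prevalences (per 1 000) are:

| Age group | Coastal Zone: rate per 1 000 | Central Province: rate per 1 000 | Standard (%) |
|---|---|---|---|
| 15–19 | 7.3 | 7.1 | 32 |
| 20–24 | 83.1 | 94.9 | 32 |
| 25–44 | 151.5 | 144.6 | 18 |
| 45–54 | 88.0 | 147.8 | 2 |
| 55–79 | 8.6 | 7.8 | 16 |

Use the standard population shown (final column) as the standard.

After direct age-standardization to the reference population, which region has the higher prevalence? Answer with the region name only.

Central Province

Standard weights: 0.32, 0.32, 0.18, 0.02, 0.16.
The Coastal Zone: 0.3200×7.3 + 0.3200×83.1 + 0.1800×151.5 + 0.0200×88.0 + 0.1600×8.6 = 59.3340 per 1 000.
The Central Province: 0.3200×7.1 + 0.3200×94.9 + 0.1800×144.6 + 0.0200×147.8 + 0.1600×7.8 = 62.8720 per 1 000.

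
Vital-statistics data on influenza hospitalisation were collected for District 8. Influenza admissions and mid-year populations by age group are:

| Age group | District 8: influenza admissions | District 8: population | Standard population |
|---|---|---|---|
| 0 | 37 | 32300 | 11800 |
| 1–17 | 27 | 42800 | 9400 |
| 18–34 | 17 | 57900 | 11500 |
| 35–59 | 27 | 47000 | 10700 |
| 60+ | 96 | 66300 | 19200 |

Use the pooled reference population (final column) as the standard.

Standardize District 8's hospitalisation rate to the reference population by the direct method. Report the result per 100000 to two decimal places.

Age-specific rates per 100000 for District 8: 114.55, 63.08, 29.36, 57.45, 144.80.
Standard total = 62600; weights = 0.1885, 0.1502, 0.1837, 0.1709, 0.3067.
Standardized rate: 0.1885×114.55 + 0.1502×63.08 + 0.1837×29.36 + 0.1709×57.45 + 0.3067×144.80 = 90.6888 per 100000.

90.69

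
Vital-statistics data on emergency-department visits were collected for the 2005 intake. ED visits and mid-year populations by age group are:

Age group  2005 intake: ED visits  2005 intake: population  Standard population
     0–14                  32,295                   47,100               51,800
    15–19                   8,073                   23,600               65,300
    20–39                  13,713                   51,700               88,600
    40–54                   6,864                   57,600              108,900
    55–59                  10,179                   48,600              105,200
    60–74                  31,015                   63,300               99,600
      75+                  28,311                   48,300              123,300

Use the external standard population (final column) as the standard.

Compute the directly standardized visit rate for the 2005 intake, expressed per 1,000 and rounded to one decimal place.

369.4

Age-specific rates per 1,000 for the 2005 intake: 685.669, 342.076, 265.242, 119.167, 209.444, 489.968, 586.149.
Standard total = 642,700; weights = 0.0806, 0.1016, 0.1379, 0.1694, 0.1637, 0.1550, 0.1918.
Standardized rate: 0.0806×685.669 + 0.1016×342.076 + 0.1379×265.242 + 0.1694×119.167 + 0.1637×209.444 + 0.1550×489.968 + 0.1918×586.149 = 369.4406 per 1,000.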